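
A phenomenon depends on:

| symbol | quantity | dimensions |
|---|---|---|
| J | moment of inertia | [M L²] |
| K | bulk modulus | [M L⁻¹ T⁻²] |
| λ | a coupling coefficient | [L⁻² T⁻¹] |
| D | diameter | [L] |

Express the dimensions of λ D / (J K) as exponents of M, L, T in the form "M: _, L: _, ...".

M: -2, L: -2, T: 1

Collect each base-dimension exponent across the product:
  M: −(1) − (1) + (0) + (0) = -2
  L: −(2) − (-1) + (-2) + (1) = -2
  T: −(0) − (-2) + (-1) + (0) = 1
So the dimensions are [M⁻² L⁻² T].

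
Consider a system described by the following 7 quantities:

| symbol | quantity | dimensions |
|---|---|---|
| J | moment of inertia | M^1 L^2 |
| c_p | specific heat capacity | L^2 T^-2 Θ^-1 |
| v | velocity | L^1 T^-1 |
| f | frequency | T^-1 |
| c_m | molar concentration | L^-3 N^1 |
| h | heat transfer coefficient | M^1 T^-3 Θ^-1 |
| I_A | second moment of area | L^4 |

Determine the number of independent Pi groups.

2

There are 7 variables and 5 base dimensions (M, L, T, Θ, N).
The dimension matrix has rank 5.
Independent dimensionless groups: 7 − 5 = 2.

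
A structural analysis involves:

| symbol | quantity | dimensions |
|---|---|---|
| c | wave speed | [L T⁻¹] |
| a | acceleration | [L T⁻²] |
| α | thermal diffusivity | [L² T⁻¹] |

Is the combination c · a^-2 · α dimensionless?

no

Sum the exponent of each base dimension across the product:
  L: [c]_L − 2·[a]_L + [α]_L = (1) − 2·(1) + (2) = 1
  T: [c]_T − 2·[a]_T + [α]_T = (-1) − 2·(-2) + (-1) = 2
Net dimensions [L T²] ≠ [1] — not dimensionless.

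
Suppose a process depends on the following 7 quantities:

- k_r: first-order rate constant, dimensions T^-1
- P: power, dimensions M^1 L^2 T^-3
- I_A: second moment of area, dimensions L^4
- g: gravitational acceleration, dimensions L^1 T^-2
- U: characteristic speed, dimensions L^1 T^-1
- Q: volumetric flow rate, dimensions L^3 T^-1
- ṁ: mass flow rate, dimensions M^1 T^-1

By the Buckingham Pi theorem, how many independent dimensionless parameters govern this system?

There are 7 variables and 3 base dimensions (M, L, T).
The dimension matrix has rank 3.
Independent dimensionless groups: 7 − 3 = 4.

4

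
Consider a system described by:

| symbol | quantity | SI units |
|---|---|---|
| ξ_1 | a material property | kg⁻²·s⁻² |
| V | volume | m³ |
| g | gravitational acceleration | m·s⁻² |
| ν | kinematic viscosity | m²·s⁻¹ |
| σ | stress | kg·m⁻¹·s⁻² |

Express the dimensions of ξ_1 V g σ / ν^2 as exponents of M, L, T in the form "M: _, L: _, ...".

Collect each base-dimension exponent across the product:
  M: (-2) + (0) + (0) − 2·(0) + (1) = -1
  L: (0) + (3) + (1) − 2·(2) + (-1) = -1
  T: (-2) + (0) + (-2) − 2·(-1) + (-2) = -4
So the dimensions are [M⁻¹ L⁻¹ T⁻⁴].

M: -1, L: -1, T: -4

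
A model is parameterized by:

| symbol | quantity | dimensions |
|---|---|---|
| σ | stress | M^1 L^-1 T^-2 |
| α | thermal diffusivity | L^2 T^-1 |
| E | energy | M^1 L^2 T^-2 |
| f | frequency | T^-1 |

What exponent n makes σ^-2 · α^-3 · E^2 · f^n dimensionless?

3

Balance the T exponent: (-1)·n from f, plus −2·(-2) − 3·(-1) + 2·(-2) = 3 from the rest, must sum to zero.
−n + 3 = 0, so n = 3.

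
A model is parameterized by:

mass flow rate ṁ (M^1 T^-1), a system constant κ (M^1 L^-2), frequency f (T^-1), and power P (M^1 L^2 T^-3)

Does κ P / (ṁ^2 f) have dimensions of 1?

Sum the exponent of each base dimension across the product:
  M: −2·[ṁ]_M + [κ]_M − [f]_M + [P]_M = −2·(1) + (1) − (0) + (1) = 0
  L: −2·[ṁ]_L + [κ]_L − [f]_L + [P]_L = −2·(0) + (-2) − (0) + (2) = 0
  T: −2·[ṁ]_T + [κ]_T − [f]_T + [P]_T = −2·(-1) + (0) − (-1) + (-3) = 0
All base exponents vanish — dimensionless.

yes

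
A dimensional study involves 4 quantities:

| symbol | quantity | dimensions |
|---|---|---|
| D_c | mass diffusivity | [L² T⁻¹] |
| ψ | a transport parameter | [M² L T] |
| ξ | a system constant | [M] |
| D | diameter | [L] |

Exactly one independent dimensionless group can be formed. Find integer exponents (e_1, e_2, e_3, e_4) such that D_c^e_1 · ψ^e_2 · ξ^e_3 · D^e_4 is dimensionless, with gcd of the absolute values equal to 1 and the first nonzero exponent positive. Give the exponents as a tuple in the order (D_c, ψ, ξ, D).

M: e_1·(0) + e_2·(2) + e_3·(1) + e_4·(0) = 0
L: e_1·(2) + e_2·(1) + e_3·(0) + e_4·(1) = 0
T: e_1·(-1) + e_2·(1) + e_3·(0) + e_4·(0) = 0
Solving this homogeneous linear system for the smallest-integer solution (first nonzero entry positive) gives (1, 1, -2, -3).

(1, 1, -2, -3)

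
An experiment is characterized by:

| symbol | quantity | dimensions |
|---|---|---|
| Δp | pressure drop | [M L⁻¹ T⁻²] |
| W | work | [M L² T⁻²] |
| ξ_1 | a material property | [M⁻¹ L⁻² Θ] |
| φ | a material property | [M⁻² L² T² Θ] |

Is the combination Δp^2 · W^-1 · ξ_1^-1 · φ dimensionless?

Sum the exponent of each base dimension across the product:
  M: 2·[Δp]_M − [W]_M − [ξ_1]_M + [φ]_M = 2·(1) − (1) − (-1) + (-2) = 0
  L: 2·[Δp]_L − [W]_L − [ξ_1]_L + [φ]_L = 2·(-1) − (2) − (-2) + (2) = 0
  T: 2·[Δp]_T − [W]_T − [ξ_1]_T + [φ]_T = 2·(-2) − (-2) − (0) + (2) = 0
  Θ: 2·[Δp]_Θ − [W]_Θ − [ξ_1]_Θ + [φ]_Θ = 2·(0) − (0) − (1) + (1) = 0
All base exponents vanish — dimensionless.

yes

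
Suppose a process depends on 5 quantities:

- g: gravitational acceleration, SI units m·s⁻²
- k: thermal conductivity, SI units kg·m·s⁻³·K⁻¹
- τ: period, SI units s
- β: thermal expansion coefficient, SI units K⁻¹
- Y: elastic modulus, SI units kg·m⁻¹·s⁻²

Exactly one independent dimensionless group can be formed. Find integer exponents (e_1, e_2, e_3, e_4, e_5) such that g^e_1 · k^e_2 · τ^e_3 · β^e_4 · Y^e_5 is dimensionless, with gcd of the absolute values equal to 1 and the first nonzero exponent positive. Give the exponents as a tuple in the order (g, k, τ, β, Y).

(2, -1, 3, 1, 1)

M: e_1·(0) + e_2·(1) + e_3·(0) + e_4·(0) + e_5·(1) = 0
L: e_1·(1) + e_2·(1) + e_3·(0) + e_4·(0) + e_5·(-1) = 0
T: e_1·(-2) + e_2·(-3) + e_3·(1) + e_4·(0) + e_5·(-2) = 0
Θ: e_1·(0) + e_2·(-1) + e_3·(0) + e_4·(-1) + e_5·(0) = 0
Solving this homogeneous linear system for the smallest-integer solution (first nonzero entry positive) gives (2, -1, 3, 1, 1).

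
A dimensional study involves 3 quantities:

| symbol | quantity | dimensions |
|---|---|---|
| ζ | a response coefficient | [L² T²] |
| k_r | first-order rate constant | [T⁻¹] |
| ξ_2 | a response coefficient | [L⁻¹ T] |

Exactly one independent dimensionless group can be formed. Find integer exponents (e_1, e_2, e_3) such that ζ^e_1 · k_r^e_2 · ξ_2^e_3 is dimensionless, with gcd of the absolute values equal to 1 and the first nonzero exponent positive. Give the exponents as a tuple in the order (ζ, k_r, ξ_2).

(1, 4, 2)

L: e_1·(2) + e_2·(0) + e_3·(-1) = 0
T: e_1·(2) + e_2·(-1) + e_3·(1) = 0
Solving this homogeneous linear system for the smallest-integer solution (first nonzero entry positive) gives (1, 4, 2).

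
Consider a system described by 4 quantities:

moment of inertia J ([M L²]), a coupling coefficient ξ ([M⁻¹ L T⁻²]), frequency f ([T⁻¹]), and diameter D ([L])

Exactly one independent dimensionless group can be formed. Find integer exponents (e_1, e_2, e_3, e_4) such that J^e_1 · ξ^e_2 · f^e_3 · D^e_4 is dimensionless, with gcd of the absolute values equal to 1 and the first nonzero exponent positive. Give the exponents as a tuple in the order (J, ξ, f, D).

M: e_1·(1) + e_2·(-1) + e_3·(0) + e_4·(0) = 0
L: e_1·(2) + e_2·(1) + e_3·(0) + e_4·(1) = 0
T: e_1·(0) + e_2·(-2) + e_3·(-1) + e_4·(0) = 0
Solving this homogeneous linear system for the smallest-integer solution (first nonzero entry positive) gives (1, 1, -2, -3).

(1, 1, -2, -3)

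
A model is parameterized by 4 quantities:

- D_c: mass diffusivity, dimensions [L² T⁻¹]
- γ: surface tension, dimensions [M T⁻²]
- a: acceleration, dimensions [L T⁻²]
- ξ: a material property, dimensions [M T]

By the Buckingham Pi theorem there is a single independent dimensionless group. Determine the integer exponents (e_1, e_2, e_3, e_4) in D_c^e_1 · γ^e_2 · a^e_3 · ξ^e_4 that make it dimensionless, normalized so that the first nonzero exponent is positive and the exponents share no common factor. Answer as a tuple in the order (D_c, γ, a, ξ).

(1, 1, -2, -1)

M: e_1·(0) + e_2·(1) + e_3·(0) + e_4·(1) = 0
L: e_1·(2) + e_2·(0) + e_3·(1) + e_4·(0) = 0
T: e_1·(-1) + e_2·(-2) + e_3·(-2) + e_4·(1) = 0
Solving this homogeneous linear system for the smallest-integer solution (first nonzero entry positive) gives (1, 1, -2, -1).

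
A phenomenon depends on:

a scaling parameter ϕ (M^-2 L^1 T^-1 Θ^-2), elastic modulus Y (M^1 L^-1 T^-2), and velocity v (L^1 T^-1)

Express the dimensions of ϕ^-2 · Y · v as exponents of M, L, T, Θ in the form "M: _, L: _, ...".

Collect each base-dimension exponent across the product:
  M: −2·(-2) + (1) + (0) = 5
  L: −2·(1) + (-1) + (1) = -2
  T: −2·(-1) + (-2) + (-1) = -1
  Θ: −2·(-2) + (0) + (0) = 4
So the dimensions are [M⁵ L⁻² T⁻¹ Θ⁴].

M: 5, L: -2, T: -1, Θ: 4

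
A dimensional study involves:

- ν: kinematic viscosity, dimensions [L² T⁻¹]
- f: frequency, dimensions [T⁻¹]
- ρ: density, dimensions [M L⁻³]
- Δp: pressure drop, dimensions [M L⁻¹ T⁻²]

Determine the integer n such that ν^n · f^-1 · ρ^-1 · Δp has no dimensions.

-1

Balance the L exponent: (2)·n from ν, plus −(0) − (-3) + (-1) = 2 from the rest, must sum to zero.
2n + 2 = 0, so n = -1.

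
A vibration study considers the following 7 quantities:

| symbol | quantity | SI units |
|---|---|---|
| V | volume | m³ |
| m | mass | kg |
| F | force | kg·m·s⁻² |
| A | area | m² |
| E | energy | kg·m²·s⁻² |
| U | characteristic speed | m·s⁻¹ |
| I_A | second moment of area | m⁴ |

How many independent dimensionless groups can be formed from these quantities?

4

There are 7 variables and 3 base dimensions (M, L, T).
The dimension matrix has rank 3.
Independent dimensionless groups: 7 − 3 = 4.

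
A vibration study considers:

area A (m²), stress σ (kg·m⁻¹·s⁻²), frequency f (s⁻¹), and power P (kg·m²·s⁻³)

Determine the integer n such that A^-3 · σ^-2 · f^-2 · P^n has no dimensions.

2

Balance the M exponent: (1)·n from P, plus −3·(0) − 2·(1) − 2·(0) = -2 from the rest, must sum to zero.
n − 2 = 0, so n = 2.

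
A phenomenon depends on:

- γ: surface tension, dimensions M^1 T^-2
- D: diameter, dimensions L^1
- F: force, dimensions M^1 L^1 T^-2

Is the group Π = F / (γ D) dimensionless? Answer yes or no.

yes

Sum the exponent of each base dimension across the product:
  M: −[γ]_M − [D]_M + [F]_M = −(1) − (0) + (1) = 0
  L: −[γ]_L − [D]_L + [F]_L = −(0) − (1) + (1) = 0
  T: −[γ]_T − [D]_T + [F]_T = −(-2) − (0) + (-2) = 0
  Θ: −[γ]_Θ − [D]_Θ + [F]_Θ = −(0) − (0) + (0) = 0
All base exponents vanish — dimensionless.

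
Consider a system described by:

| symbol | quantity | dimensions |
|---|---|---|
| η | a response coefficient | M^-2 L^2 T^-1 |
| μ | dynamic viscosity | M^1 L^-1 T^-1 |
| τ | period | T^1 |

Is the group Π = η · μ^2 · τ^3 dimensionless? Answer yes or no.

Sum the exponent of each base dimension across the product:
  M: [η]_M + 2·[μ]_M + 3·[τ]_M = (-2) + 2·(1) + 3·(0) = 0
  L: [η]_L + 2·[μ]_L + 3·[τ]_L = (2) + 2·(-1) + 3·(0) = 0
  T: [η]_T + 2·[μ]_T + 3·[τ]_T = (-1) + 2·(-1) + 3·(1) = 0
All base exponents vanish — dimensionless.

yes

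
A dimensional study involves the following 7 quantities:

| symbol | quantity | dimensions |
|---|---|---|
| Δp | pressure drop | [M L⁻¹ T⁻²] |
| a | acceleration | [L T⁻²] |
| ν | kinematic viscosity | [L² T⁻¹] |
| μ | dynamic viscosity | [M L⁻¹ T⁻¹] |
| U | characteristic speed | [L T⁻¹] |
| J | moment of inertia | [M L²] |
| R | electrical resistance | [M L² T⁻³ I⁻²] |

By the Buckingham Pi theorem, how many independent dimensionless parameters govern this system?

3

There are 7 variables and 4 base dimensions (M, L, T, I).
The dimension matrix has rank 4.
Independent dimensionless groups: 7 − 4 = 3.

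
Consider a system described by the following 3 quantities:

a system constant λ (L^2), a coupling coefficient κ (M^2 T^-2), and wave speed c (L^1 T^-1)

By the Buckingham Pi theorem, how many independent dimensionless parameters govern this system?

0

There are 3 variables and 3 base dimensions (M, L, T).
The dimension matrix has rank 3.
Independent dimensionless groups: 3 − 3 = 0.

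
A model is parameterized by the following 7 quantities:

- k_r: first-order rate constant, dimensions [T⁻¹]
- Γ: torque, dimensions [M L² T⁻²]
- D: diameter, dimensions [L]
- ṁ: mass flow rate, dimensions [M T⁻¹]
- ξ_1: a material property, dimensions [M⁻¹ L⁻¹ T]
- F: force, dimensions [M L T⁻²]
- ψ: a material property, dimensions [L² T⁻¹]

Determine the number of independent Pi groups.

There are 7 variables and 3 base dimensions (M, L, T).
The dimension matrix has rank 3.
Independent dimensionless groups: 7 − 3 = 4.

4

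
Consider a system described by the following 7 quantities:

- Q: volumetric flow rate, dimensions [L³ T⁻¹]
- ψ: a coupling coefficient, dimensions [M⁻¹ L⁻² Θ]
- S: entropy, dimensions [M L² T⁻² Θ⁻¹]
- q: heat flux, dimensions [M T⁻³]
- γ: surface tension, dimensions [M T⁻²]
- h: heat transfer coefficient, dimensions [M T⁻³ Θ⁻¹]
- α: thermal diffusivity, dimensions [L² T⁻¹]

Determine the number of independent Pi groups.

3

There are 7 variables and 4 base dimensions (M, L, T, Θ).
The dimension matrix has rank 4.
Independent dimensionless groups: 7 − 4 = 3.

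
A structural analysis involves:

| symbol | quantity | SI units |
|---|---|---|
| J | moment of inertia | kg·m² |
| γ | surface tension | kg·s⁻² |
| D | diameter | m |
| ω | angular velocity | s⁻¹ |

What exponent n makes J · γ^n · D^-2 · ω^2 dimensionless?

Balance the M exponent: (1)·n from γ, plus (1) − 2·(0) + 2·(0) = 1 from the rest, must sum to zero.
n + 1 = 0, so n = -1.

-1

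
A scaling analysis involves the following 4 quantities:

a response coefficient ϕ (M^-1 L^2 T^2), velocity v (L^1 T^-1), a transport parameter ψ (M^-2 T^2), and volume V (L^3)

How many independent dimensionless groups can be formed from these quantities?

1

There are 4 variables and 3 base dimensions (M, L, T).
The dimension matrix has rank 3.
Independent dimensionless groups: 4 − 3 = 1.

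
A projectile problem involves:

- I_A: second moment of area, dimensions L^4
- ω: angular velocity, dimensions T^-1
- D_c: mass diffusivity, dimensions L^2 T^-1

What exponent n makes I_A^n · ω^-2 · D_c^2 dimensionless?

-1

Balance the L exponent: (4)·n from I_A, plus −2·(0) + 2·(2) = 4 from the rest, must sum to zero.
4n + 4 = 0, so n = -1.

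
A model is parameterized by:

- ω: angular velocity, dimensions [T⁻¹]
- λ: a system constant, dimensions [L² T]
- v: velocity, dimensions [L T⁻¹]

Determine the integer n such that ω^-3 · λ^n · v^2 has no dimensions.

-1

Balance the L exponent: (2)·n from λ, plus −3·(0) + 2·(1) = 2 from the rest, must sum to zero.
2n + 2 = 0, so n = -1.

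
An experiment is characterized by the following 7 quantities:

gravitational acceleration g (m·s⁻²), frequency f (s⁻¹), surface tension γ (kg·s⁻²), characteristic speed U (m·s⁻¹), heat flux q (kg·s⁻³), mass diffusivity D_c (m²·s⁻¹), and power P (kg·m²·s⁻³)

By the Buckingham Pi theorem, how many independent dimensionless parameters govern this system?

There are 7 variables and 3 base dimensions (M, L, T).
The dimension matrix has rank 3.
Independent dimensionless groups: 7 − 3 = 4.

4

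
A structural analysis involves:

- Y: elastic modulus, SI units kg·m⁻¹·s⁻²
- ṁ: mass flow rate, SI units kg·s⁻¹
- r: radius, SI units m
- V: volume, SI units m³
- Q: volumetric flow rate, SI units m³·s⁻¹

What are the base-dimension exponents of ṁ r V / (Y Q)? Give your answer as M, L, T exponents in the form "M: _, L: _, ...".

M: 0, L: 2, T: 2

Collect each base-dimension exponent across the product:
  M: −(1) + (1) + (0) + (0) − (0) = 0
  L: −(-1) + (0) + (1) + (3) − (3) = 2
  T: −(-2) + (-1) + (0) + (0) − (-1) = 2
So the dimensions are [L² T²].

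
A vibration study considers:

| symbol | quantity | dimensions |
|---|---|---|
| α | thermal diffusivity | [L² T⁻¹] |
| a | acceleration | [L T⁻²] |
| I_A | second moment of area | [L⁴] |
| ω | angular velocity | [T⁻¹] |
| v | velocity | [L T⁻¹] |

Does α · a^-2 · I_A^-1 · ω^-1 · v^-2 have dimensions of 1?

no

Sum the exponent of each base dimension across the product:
  L: [α]_L − 2·[a]_L − [I_A]_L − [ω]_L − 2·[v]_L = (2) − 2·(1) − (4) − (0) − 2·(1) = -6
  T: [α]_T − 2·[a]_T − [I_A]_T − [ω]_T − 2·[v]_T = (-1) − 2·(-2) − (0) − (-1) − 2·(-1) = 6
Net dimensions [L⁻⁶ T⁶] ≠ [1] — not dimensionless.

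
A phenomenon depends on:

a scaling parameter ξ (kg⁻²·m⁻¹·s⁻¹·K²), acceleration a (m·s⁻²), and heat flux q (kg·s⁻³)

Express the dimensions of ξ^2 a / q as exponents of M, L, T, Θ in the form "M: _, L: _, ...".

Collect each base-dimension exponent across the product:
  M: 2·(-2) + (0) − (1) = -5
  L: 2·(-1) + (1) − (0) = -1
  T: 2·(-1) + (-2) − (-3) = -1
  Θ: 2·(2) + (0) − (0) = 4
So the dimensions are [M⁻⁵ L⁻¹ T⁻¹ Θ⁴].

M: -5, L: -1, T: -1, Θ: 4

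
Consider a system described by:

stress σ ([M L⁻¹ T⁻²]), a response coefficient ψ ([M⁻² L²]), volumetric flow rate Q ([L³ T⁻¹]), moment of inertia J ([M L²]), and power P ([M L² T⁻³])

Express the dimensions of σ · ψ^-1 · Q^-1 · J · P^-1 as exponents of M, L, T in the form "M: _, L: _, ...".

Collect each base-dimension exponent across the product:
  M: (1) − (-2) − (0) + (1) − (1) = 3
  L: (-1) − (2) − (3) + (2) − (2) = -6
  T: (-2) − (0) − (-1) + (0) − (-3) = 2
So the dimensions are [M³ L⁻⁶ T²].

M: 3, L: -6, T: 2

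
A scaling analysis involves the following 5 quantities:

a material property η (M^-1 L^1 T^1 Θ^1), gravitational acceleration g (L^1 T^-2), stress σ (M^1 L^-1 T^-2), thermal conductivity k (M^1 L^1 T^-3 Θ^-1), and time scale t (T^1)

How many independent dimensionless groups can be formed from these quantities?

1

There are 5 variables and 4 base dimensions (M, L, T, Θ).
The dimension matrix has rank 4.
Independent dimensionless groups: 5 − 4 = 1.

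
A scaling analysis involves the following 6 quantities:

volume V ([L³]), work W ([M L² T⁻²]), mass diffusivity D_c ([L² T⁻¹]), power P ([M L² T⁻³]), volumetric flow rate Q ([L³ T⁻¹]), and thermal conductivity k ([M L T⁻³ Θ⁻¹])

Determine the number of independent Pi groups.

There are 6 variables and 4 base dimensions (M, L, T, Θ).
The dimension matrix has rank 4.
Independent dimensionless groups: 6 − 4 = 2.

2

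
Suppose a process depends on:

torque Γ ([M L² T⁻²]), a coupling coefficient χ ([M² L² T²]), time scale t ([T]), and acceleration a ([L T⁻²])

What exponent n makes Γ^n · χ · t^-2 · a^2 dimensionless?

-2

Balance the M exponent: (1)·n from Γ, plus (2) − 2·(0) + 2·(0) = 2 from the rest, must sum to zero.
n + 2 = 0, so n = -2.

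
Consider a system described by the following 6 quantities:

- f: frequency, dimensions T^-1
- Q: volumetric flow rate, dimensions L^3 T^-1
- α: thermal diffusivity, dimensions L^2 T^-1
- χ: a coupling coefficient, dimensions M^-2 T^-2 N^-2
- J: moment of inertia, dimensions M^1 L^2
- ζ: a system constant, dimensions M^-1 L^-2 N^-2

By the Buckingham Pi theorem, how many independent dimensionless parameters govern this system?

There are 6 variables and 4 base dimensions (M, L, T, N).
The dimension matrix has rank 4.
Independent dimensionless groups: 6 − 4 = 2.

2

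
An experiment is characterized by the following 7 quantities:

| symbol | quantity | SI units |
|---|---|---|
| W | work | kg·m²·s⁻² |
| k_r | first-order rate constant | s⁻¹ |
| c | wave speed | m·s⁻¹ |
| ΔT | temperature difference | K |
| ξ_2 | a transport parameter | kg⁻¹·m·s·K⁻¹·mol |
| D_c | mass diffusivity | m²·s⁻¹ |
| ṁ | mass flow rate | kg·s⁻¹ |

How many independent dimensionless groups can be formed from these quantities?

2

There are 7 variables and 5 base dimensions (M, L, T, Θ, N).
The dimension matrix has rank 5.
Independent dimensionless groups: 7 − 5 = 2.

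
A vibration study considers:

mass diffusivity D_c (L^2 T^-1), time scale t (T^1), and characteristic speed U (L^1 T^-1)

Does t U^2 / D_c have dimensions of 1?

yes

Sum the exponent of each base dimension across the product:
  M: −[D_c]_M + [t]_M + 2·[U]_M = −(0) + (0) + 2·(0) = 0
  L: −[D_c]_L + [t]_L + 2·[U]_L = −(2) + (0) + 2·(1) = 0
  T: −[D_c]_T + [t]_T + 2·[U]_T = −(-1) + (1) + 2·(-1) = 0
All base exponents vanish — dimensionless.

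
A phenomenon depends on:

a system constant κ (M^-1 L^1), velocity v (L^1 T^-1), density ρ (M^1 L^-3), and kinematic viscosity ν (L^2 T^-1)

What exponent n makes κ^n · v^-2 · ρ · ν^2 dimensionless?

Balance the M exponent: (-1)·n from κ, plus −2·(0) + (1) + 2·(0) = 1 from the rest, must sum to zero.
−n + 1 = 0, so n = 1.

1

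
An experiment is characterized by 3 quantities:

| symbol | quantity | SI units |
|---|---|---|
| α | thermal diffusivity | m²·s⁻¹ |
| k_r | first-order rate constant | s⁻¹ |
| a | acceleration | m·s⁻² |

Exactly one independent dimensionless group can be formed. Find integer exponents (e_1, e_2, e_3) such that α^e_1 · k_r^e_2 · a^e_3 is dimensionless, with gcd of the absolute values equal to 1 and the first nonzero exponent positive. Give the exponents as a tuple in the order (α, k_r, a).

(1, 3, -2)

L: e_1·(2) + e_2·(0) + e_3·(1) = 0
T: e_1·(-1) + e_2·(-1) + e_3·(-2) = 0
Solving this homogeneous linear system for the smallest-integer solution (first nonzero entry positive) gives (1, 3, -2).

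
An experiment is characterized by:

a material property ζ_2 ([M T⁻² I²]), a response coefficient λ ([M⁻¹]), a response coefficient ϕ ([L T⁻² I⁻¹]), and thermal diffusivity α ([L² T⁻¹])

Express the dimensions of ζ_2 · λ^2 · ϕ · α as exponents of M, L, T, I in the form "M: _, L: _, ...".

M: -1, L: 3, T: -5, I: 1

Collect each base-dimension exponent across the product:
  M: (1) + 2·(-1) + (0) + (0) = -1
  L: (0) + 2·(0) + (1) + (2) = 3
  T: (-2) + 2·(0) + (-2) + (-1) = -5
  I: (2) + 2·(0) + (-1) + (0) = 1
So the dimensions are [M⁻¹ L³ T⁻⁵ I].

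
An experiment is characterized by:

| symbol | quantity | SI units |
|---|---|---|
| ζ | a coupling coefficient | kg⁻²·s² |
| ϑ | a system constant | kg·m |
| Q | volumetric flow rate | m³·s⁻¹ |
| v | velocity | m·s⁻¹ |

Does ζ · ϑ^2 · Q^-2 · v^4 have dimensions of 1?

Sum the exponent of each base dimension across the product:
  M: [ζ]_M + 2·[ϑ]_M − 2·[Q]_M + 4·[v]_M = (-2) + 2·(1) − 2·(0) + 4·(0) = 0
  L: [ζ]_L + 2·[ϑ]_L − 2·[Q]_L + 4·[v]_L = (0) + 2·(1) − 2·(3) + 4·(1) = 0
  T: [ζ]_T + 2·[ϑ]_T − 2·[Q]_T + 4·[v]_T = (2) + 2·(0) − 2·(-1) + 4·(-1) = 0
All base exponents vanish — dimensionless.

yes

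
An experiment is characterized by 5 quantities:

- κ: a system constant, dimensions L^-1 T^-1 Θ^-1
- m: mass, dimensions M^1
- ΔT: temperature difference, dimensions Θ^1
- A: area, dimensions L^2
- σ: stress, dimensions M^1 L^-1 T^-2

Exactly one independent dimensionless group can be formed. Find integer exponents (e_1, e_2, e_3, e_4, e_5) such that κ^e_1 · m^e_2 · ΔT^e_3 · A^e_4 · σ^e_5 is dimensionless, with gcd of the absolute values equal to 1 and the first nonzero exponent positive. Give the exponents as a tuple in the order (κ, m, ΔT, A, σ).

M: e_1·(0) + e_2·(1) + e_3·(0) + e_4·(0) + e_5·(1) = 0
L: e_1·(-1) + e_2·(0) + e_3·(0) + e_4·(2) + e_5·(-1) = 0
T: e_1·(-1) + e_2·(0) + e_3·(0) + e_4·(0) + e_5·(-2) = 0
Θ: e_1·(-1) + e_2·(0) + e_3·(1) + e_4·(0) + e_5·(0) = 0
Solving this homogeneous linear system for the smallest-integer solution (first nonzero entry positive) gives (4, 2, 4, 1, -2).

(4, 2, 4, 1, -2)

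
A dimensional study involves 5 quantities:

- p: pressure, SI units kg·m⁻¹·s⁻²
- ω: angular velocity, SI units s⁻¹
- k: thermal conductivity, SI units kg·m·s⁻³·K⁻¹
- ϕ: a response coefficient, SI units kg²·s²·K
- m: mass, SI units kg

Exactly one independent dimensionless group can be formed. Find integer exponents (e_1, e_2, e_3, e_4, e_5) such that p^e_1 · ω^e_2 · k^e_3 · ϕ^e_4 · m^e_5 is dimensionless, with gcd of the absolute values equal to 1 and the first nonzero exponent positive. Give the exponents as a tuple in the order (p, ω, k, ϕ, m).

(1, -3, 1, 1, -4)

M: e_1·(1) + e_2·(0) + e_3·(1) + e_4·(2) + e_5·(1) = 0
L: e_1·(-1) + e_2·(0) + e_3·(1) + e_4·(0) + e_5·(0) = 0
T: e_1·(-2) + e_2·(-1) + e_3·(-3) + e_4·(2) + e_5·(0) = 0
Θ: e_1·(0) + e_2·(0) + e_3·(-1) + e_4·(1) + e_5·(0) = 0
Solving this homogeneous linear system for the smallest-integer solution (first nonzero entry positive) gives (1, -3, 1, 1, -4).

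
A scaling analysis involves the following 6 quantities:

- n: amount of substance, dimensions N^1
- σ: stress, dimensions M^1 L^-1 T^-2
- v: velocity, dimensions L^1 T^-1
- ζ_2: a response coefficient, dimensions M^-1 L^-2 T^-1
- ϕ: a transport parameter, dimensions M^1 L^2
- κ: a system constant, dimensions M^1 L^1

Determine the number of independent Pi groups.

There are 6 variables and 4 base dimensions (M, L, T, N).
The dimension matrix has rank 4.
Independent dimensionless groups: 6 − 4 = 2.

2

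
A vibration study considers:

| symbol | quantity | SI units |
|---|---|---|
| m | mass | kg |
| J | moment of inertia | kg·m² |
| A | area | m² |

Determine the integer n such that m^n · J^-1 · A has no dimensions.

Balance the M exponent: (1)·n from m, plus −(1) + (0) = -1 from the rest, must sum to zero.
n − 1 = 0, so n = 1.

1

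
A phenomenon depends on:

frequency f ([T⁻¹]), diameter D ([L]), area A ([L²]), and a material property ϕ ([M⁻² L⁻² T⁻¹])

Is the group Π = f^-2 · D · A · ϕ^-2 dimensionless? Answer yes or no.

Sum the exponent of each base dimension across the product:
  M: −2·[f]_M + [D]_M + [A]_M − 2·[ϕ]_M = −2·(0) + (0) + (0) − 2·(-2) = 4
  L: −2·[f]_L + [D]_L + [A]_L − 2·[ϕ]_L = −2·(0) + (1) + (2) − 2·(-2) = 7
  T: −2·[f]_T + [D]_T + [A]_T − 2·[ϕ]_T = −2·(-1) + (0) + (0) − 2·(-1) = 4
Net dimensions [M⁴ L⁷ T⁴] ≠ [1] — not dimensionless.

no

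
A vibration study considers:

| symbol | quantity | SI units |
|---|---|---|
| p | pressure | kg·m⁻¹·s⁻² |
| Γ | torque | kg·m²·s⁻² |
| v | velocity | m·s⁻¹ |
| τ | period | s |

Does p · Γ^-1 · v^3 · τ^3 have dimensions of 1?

Sum the exponent of each base dimension across the product:
  M: [p]_M − [Γ]_M + 3·[v]_M + 3·[τ]_M = (1) − (1) + 3·(0) + 3·(0) = 0
  L: [p]_L − [Γ]_L + 3·[v]_L + 3·[τ]_L = (-1) − (2) + 3·(1) + 3·(0) = 0
  T: [p]_T − [Γ]_T + 3·[v]_T + 3·[τ]_T = (-2) − (-2) + 3·(-1) + 3·(1) = 0
  Θ: [p]_Θ − [Γ]_Θ + 3·[v]_Θ + 3·[τ]_Θ = (0) − (0) + 3·(0) + 3·(0) = 0
All base exponents vanish — dimensionless.

yes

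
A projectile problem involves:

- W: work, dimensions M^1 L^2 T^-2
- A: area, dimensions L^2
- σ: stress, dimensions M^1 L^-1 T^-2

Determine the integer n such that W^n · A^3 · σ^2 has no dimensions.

Balance the M exponent: (1)·n from W, plus 3·(0) + 2·(1) = 2 from the rest, must sum to zero.
n + 2 = 0, so n = -2.

-2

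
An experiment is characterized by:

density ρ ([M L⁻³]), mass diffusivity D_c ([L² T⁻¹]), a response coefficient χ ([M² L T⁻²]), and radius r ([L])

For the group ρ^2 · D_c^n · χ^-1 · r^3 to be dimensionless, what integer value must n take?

2

Balance the L exponent: (2)·n from D_c, plus 2·(-3) − (1) + 3·(1) = -4 from the rest, must sum to zero.
2n − 4 = 0, so n = 2.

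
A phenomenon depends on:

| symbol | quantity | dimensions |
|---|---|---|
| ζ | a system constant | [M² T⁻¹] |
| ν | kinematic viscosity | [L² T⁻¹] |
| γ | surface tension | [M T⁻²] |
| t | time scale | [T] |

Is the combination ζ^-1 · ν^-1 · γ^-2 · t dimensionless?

no

Sum the exponent of each base dimension across the product:
  M: −[ζ]_M − [ν]_M − 2·[γ]_M + [t]_M = −(2) − (0) − 2·(1) + (0) = -4
  L: −[ζ]_L − [ν]_L − 2·[γ]_L + [t]_L = −(0) − (2) − 2·(0) + (0) = -2
  T: −[ζ]_T − [ν]_T − 2·[γ]_T + [t]_T = −(-1) − (-1) − 2·(-2) + (1) = 7
Net dimensions [M⁻⁴ L⁻² T⁷] ≠ [1] — not dimensionless.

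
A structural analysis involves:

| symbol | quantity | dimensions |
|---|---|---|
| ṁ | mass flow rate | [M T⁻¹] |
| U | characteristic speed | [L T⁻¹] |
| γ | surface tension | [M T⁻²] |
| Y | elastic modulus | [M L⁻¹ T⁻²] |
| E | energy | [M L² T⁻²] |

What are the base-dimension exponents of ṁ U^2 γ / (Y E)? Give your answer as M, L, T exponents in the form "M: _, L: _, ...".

Collect each base-dimension exponent across the product:
  M: (1) + 2·(0) + (1) − (1) − (1) = 0
  L: (0) + 2·(1) + (0) − (-1) − (2) = 1
  T: (-1) + 2·(-1) + (-2) − (-2) − (-2) = -1
So the dimensions are [L T⁻¹].

M: 0, L: 1, T: -1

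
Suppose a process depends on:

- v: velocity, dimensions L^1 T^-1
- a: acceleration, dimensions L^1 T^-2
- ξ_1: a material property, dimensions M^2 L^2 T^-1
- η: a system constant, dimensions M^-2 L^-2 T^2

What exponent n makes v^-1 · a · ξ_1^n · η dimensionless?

Balance the M exponent: (2)·n from ξ_1, plus −(0) + (0) + (-2) = -2 from the rest, must sum to zero.
2n − 2 = 0, so n = 1.

1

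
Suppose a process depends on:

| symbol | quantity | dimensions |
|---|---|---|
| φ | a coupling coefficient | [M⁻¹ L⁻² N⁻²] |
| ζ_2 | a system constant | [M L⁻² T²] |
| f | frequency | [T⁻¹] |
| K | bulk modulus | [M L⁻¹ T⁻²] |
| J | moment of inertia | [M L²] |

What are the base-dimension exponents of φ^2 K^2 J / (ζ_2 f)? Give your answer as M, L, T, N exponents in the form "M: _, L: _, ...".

M: 0, L: -2, T: -5, N: -4

Collect each base-dimension exponent across the product:
  M: 2·(-1) − (1) − (0) + 2·(1) + (1) = 0
  L: 2·(-2) − (-2) − (0) + 2·(-1) + (2) = -2
  T: 2·(0) − (2) − (-1) + 2·(-2) + (0) = -5
  N: 2·(-2) − (0) − (0) + 2·(0) + (0) = -4
So the dimensions are [L⁻² T⁻⁵ N⁻⁴].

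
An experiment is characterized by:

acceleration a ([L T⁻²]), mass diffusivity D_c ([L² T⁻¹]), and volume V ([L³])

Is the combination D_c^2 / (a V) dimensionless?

yes

Sum the exponent of each base dimension across the product:
  M: −[a]_M + 2·[D_c]_M − [V]_M = −(0) + 2·(0) − (0) = 0
  L: −[a]_L + 2·[D_c]_L − [V]_L = −(1) + 2·(2) − (3) = 0
  T: −[a]_T + 2·[D_c]_T − [V]_T = −(-2) + 2·(-1) − (0) = 0
All base exponents vanish — dimensionless.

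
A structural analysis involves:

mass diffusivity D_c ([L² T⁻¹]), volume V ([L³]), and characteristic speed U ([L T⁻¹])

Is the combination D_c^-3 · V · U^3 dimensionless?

yes

Sum the exponent of each base dimension across the product:
  L: −3·[D_c]_L + [V]_L + 3·[U]_L = −3·(2) + (3) + 3·(1) = 0
  T: −3·[D_c]_T + [V]_T + 3·[U]_T = −3·(-1) + (0) + 3·(-1) = 0
All base exponents vanish — dimensionless.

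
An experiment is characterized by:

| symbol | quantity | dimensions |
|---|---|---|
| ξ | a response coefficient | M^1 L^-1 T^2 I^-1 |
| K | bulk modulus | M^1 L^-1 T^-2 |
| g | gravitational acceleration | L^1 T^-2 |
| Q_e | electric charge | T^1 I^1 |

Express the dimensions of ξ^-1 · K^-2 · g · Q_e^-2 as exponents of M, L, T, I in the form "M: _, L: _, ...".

Collect each base-dimension exponent across the product:
  M: −(1) − 2·(1) + (0) − 2·(0) = -3
  L: −(-1) − 2·(-1) + (1) − 2·(0) = 4
  T: −(2) − 2·(-2) + (-2) − 2·(1) = -2
  I: −(-1) − 2·(0) + (0) − 2·(1) = -1
So the dimensions are [M⁻³ L⁴ T⁻² I⁻¹].

M: -3, L: 4, T: -2, I: -1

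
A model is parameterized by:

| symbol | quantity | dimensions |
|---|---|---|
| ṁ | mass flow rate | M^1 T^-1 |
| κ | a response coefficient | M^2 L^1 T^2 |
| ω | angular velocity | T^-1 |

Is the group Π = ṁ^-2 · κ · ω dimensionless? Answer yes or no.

Sum the exponent of each base dimension across the product:
  M: −2·[ṁ]_M + [κ]_M + [ω]_M = −2·(1) + (2) + (0) = 0
  L: −2·[ṁ]_L + [κ]_L + [ω]_L = −2·(0) + (1) + (0) = 1
  T: −2·[ṁ]_T + [κ]_T + [ω]_T = −2·(-1) + (2) + (-1) = 3
Net dimensions [L T³] ≠ [1] — not dimensionless.

no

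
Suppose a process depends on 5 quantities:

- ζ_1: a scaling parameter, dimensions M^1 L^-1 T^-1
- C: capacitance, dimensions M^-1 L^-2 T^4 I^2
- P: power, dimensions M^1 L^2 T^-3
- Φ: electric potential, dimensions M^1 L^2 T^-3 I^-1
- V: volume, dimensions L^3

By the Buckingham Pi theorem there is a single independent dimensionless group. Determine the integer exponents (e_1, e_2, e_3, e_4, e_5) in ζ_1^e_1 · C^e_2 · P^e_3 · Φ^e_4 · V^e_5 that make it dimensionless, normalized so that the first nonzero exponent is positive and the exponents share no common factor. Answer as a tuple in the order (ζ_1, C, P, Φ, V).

(1, -2, 1, -4, 1)

M: e_1·(1) + e_2·(-1) + e_3·(1) + e_4·(1) + e_5·(0) = 0
L: e_1·(-1) + e_2·(-2) + e_3·(2) + e_4·(2) + e_5·(3) = 0
T: e_1·(-1) + e_2·(4) + e_3·(-3) + e_4·(-3) + e_5·(0) = 0
I: e_1·(0) + e_2·(2) + e_3·(0) + e_4·(-1) + e_5·(0) = 0
Solving this homogeneous linear system for the smallest-integer solution (first nonzero entry positive) gives (1, -2, 1, -4, 1).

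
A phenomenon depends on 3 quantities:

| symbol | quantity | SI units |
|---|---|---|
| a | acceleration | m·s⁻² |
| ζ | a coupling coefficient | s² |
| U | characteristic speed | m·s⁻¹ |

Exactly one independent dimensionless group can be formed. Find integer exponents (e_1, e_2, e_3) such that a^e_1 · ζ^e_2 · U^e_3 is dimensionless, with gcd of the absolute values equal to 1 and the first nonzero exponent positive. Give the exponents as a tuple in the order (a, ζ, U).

(2, 1, -2)

L: e_1·(1) + e_2·(0) + e_3·(1) = 0
T: e_1·(-2) + e_2·(2) + e_3·(-1) = 0
Solving this homogeneous linear system for the smallest-integer solution (first nonzero entry positive) gives (2, 1, -2).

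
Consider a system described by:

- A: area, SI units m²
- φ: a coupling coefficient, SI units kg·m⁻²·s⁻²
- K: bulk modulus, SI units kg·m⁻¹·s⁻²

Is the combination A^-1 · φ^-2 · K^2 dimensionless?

yes

Sum the exponent of each base dimension across the product:
  M: −[A]_M − 2·[φ]_M + 2·[K]_M = −(0) − 2·(1) + 2·(1) = 0
  L: −[A]_L − 2·[φ]_L + 2·[K]_L = −(2) − 2·(-2) + 2·(-1) = 0
  T: −[A]_T − 2·[φ]_T + 2·[K]_T = −(0) − 2·(-2) + 2·(-2) = 0
All base exponents vanish — dimensionless.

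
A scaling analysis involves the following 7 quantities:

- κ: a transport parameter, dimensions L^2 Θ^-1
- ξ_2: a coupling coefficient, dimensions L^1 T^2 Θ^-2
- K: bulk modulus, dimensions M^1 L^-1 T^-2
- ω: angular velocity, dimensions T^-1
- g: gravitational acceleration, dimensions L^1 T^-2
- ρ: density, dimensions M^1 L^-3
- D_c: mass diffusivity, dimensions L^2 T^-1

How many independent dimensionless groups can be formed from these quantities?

3

There are 7 variables and 4 base dimensions (M, L, T, Θ).
The dimension matrix has rank 4.
Independent dimensionless groups: 7 − 4 = 3.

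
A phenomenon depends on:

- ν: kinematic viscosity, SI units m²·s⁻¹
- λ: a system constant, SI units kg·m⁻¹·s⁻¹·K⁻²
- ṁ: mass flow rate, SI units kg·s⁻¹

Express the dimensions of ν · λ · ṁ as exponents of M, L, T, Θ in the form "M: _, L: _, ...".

Collect each base-dimension exponent across the product:
  M: (0) + (1) + (1) = 2
  L: (2) + (-1) + (0) = 1
  T: (-1) + (-1) + (-1) = -3
  Θ: (0) + (-2) + (0) = -2
So the dimensions are [M² L T⁻³ Θ⁻²].

M: 2, L: 1, T: -3, Θ: -2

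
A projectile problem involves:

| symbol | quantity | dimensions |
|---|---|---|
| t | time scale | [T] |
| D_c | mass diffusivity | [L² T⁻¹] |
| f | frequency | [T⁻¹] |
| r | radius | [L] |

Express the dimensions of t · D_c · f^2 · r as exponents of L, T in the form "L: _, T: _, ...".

L: 3, T: -2

Collect each base-dimension exponent across the product:
  L: (0) + (2) + 2·(0) + (1) = 3
  T: (1) + (-1) + 2·(-1) + (0) = -2
So the dimensions are [L³ T⁻²].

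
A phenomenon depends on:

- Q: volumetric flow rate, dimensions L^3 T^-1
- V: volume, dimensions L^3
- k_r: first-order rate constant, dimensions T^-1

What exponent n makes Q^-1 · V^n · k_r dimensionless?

1

Balance the L exponent: (3)·n from V, plus −(3) + (0) = -3 from the rest, must sum to zero.
3n − 3 = 0, so n = 1.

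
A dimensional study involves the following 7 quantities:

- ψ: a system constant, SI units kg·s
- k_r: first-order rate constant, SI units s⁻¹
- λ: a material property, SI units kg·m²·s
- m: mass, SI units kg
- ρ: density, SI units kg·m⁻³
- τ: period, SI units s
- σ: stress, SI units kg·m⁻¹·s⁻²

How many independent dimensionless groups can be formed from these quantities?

There are 7 variables and 3 base dimensions (M, L, T).
The dimension matrix has rank 3.
Independent dimensionless groups: 7 − 3 = 4.

4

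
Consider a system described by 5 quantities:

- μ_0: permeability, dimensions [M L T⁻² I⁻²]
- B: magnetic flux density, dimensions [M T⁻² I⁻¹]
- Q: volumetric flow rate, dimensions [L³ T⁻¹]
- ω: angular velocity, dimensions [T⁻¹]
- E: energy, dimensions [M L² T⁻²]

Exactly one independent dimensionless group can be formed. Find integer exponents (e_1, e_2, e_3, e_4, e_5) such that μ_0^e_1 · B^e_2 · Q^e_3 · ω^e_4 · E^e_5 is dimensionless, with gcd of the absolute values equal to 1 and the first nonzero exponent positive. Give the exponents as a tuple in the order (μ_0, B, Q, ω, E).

(1, -2, -1, 1, 1)

M: e_1·(1) + e_2·(1) + e_3·(0) + e_4·(0) + e_5·(1) = 0
L: e_1·(1) + e_2·(0) + e_3·(3) + e_4·(0) + e_5·(2) = 0
T: e_1·(-2) + e_2·(-2) + e_3·(-1) + e_4·(-1) + e_5·(-2) = 0
I: e_1·(-2) + e_2·(-1) + e_3·(0) + e_4·(0) + e_5·(0) = 0
Solving this homogeneous linear system for the smallest-integer solution (first nonzero entry positive) gives (1, -2, -1, 1, 1).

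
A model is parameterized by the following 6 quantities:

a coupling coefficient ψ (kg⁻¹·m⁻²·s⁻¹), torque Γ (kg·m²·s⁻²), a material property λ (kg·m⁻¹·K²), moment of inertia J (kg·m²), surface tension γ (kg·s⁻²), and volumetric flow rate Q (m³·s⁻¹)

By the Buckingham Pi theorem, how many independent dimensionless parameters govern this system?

2

There are 6 variables and 4 base dimensions (M, L, T, Θ).
The dimension matrix has rank 4.
Independent dimensionless groups: 6 − 4 = 2.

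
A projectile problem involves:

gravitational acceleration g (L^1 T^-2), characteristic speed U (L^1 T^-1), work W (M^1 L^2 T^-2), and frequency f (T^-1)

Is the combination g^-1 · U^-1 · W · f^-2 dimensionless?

no

Sum the exponent of each base dimension across the product:
  M: −[g]_M − [U]_M + [W]_M − 2·[f]_M = −(0) − (0) + (1) − 2·(0) = 1
  L: −[g]_L − [U]_L + [W]_L − 2·[f]_L = −(1) − (1) + (2) − 2·(0) = 0
  T: −[g]_T − [U]_T + [W]_T − 2·[f]_T = −(-2) − (-1) + (-2) − 2·(-1) = 3
Net dimensions [M T³] ≠ [1] — not dimensionless.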